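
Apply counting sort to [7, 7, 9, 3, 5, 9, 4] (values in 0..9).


Count array: [0, 0, 0, 1, 1, 1, 0, 2, 0, 2]
Reconstruct: [3, 4, 5, 7, 7, 9, 9]


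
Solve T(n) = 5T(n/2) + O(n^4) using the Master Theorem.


a=5, b=2, c=4. log_2(5)=2.322 < c=4. Case 3: O(n^c) = O(n^4)
Complexity: O(n^4)


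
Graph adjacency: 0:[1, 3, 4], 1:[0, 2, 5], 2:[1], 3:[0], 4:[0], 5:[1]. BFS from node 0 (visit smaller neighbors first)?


BFS queue: start with [0]
Visit order: [0, 1, 3, 4, 2, 5]


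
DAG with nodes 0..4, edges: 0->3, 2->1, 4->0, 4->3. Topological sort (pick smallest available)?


Kahn's algorithm, process smallest node first
Order: [2, 1, 4, 0, 3]


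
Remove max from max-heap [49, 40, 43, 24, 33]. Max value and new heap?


Max = 49
Replace root with last, heapify down
Resulting heap: [43, 40, 33, 24]


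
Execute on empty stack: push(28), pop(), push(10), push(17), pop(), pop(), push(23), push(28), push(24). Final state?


push(28) -> [28]
pop() returns 28 -> []
push(10) -> [10]
push(17) -> [10, 17]
pop() returns 17 -> [10]
pop() returns 10 -> []
push(23) -> [23]
push(28) -> [23, 28]
push(24) -> [23, 28, 24]
Final stack (bottom to top): [23, 28, 24]


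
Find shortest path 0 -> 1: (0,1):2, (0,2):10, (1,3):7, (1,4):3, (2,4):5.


Dijkstra from 0:
Distances: {0: 0, 1: 2, 2: 10, 3: 9, 4: 5}
Shortest distance to 1 = 2, path = [0, 1]


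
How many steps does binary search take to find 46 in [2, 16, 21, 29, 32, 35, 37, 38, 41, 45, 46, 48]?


Search for 46:
[0,11] mid=5 arr[5]=35
[6,11] mid=8 arr[8]=41
[9,11] mid=10 arr[10]=46
Total: 3 comparisons


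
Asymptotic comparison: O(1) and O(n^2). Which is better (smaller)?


constant grows slower than quadratic
O(1) is asymptotically smaller; O(n^2) grows faster


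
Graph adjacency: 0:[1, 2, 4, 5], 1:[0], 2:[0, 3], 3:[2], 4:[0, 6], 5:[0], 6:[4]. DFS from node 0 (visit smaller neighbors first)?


DFS stack-based: start with [0]
Visit order: [0, 1, 2, 3, 4, 6, 5]


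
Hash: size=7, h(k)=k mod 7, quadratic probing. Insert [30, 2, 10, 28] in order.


Insertions: 30->slot 2; 2->slot 3; 10->slot 4; 28->slot 0
Table: [28, None, 30, 2, 10, None, None]


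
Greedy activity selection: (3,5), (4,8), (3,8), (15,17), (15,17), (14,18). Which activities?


Greedy: pick earliest-ending, then skip overlaps.
Selected (2 activities): [(3, 5), (15, 17)]


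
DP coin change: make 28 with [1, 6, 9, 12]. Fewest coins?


dp[0]=0; dp[i]=1+min(dp[i-c] for c in coins)
...dp[23]=4, dp[24]=2, dp[25]=3, dp[26]=4, dp[27]=3, dp[28]=4
Minimum coins for 28 = 4


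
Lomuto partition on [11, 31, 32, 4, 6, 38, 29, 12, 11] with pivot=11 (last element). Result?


Elements <= 11 go left of pivot.
Result: [11, 4, 6, 11, 32, 38, 29, 12, 31], pivot at index 3


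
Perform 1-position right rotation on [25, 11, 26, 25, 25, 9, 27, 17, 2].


Right rotate by 1: [2, 25, 11, 26, 25, 25, 9, 27, 17]


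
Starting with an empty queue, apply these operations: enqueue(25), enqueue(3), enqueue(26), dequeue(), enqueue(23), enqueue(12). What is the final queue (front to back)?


enqueue(25) -> [25]
enqueue(3) -> [25, 3]
enqueue(26) -> [25, 3, 26]
dequeue() returns 25 -> [3, 26]
enqueue(23) -> [3, 26, 23]
enqueue(12) -> [3, 26, 23, 12]
Final queue (front to back): [3, 26, 23, 12]


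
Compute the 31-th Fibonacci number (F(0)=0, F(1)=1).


F(n)=F(n-1)+F(n-2)
...F(29)=514229, F(30)=832040, F(31)=1346269


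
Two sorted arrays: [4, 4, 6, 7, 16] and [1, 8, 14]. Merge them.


Compare heads, take smaller each step.
Merged: [1, 4, 4, 6, 7, 8, 14, 16]


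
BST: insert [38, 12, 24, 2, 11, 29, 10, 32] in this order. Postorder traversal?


Root = 38; build tree by BST insertion.
Postorder traversal: [10, 11, 2, 32, 29, 24, 12, 38]


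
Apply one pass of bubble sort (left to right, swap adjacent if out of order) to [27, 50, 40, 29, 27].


After one pass: [27, 40, 29, 27, 50]


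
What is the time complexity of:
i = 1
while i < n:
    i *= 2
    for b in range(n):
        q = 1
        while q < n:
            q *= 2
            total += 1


Per nesting level: O(log n) * O(n) * O(log n) = O(n (log n)^2)
Complexity: O(n (log n)^2)


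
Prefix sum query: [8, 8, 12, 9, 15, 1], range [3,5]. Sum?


Prefix sums: [0, 8, 16, 28, 37, 52, 53]
Sum[3..5] = prefix[6] - prefix[3] = 53 - 28 = 25


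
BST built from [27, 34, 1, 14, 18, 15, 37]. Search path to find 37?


BST root = 27
Search for 37: compare at each node
Path: [27, 34, 37]


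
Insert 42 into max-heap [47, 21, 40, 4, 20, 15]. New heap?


Append 42: [47, 21, 40, 4, 20, 15, 42]
Bubble up: swap idx 6(42) with idx 2(40)
Result: [47, 21, 42, 4, 20, 15, 40]


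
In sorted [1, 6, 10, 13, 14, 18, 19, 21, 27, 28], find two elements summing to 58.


Two pointers: lo=0, hi=9
No pair sums to 58


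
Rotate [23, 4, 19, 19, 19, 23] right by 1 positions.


Right rotate by 1: [23, 23, 4, 19, 19, 19]


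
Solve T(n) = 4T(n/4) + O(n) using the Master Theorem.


a=4, b=4, c=1. log_4(4)=1 = c=1. Case 2: O(n^c log n) = O(n log n)
Complexity: O(n log n)


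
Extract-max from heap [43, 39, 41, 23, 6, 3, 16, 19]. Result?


Max = 43
Replace root with last, heapify down
Resulting heap: [41, 39, 19, 23, 6, 3, 16]


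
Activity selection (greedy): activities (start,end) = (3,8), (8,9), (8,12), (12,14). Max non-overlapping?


Greedy: pick earliest-ending, then skip overlaps.
Selected (3 activities): [(3, 8), (8, 9), (12, 14)]


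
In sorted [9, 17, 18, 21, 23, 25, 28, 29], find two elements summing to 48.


Two pointers: lo=0, hi=7
Found pair: (23, 25) summing to 48


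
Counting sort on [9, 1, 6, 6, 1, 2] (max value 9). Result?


Count array: [0, 2, 1, 0, 0, 0, 2, 0, 0, 1]
Reconstruct: [1, 1, 2, 6, 6, 9]


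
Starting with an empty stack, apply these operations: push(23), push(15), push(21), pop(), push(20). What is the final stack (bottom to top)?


push(23) -> [23]
push(15) -> [23, 15]
push(21) -> [23, 15, 21]
pop() returns 21 -> [23, 15]
push(20) -> [23, 15, 20]
Final stack (bottom to top): [23, 15, 20]


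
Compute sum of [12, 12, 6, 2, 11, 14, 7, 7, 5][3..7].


Prefix sums: [0, 12, 24, 30, 32, 43, 57, 64, 71, 76]
Sum[3..7] = prefix[8] - prefix[3] = 71 - 30 = 41


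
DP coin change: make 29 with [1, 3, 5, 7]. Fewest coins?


dp[0]=0; dp[i]=1+min(dp[i-c] for c in coins)
...dp[24]=4, dp[25]=5, dp[26]=4, dp[27]=5, dp[28]=4, dp[29]=5
Minimum coins for 29 = 5


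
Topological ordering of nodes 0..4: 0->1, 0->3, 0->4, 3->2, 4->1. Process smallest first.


Kahn's algorithm, process smallest node first
Order: [0, 3, 2, 4, 1]


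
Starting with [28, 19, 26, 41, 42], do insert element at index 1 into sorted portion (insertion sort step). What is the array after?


After one pass: [19, 28, 26, 41, 42]


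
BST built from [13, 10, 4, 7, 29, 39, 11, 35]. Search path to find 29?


BST root = 13
Search for 29: compare at each node
Path: [13, 29]


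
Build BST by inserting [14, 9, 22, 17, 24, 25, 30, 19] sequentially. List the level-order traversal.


Root = 14; build tree by BST insertion.
Level-Order traversal: [14, 9, 22, 17, 24, 19, 25, 30]


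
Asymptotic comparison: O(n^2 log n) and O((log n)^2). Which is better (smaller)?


polylogarithmic grows slower than n^2 log n
O((log n)^2) is asymptotically smaller; O(n^2 log n) grows faster


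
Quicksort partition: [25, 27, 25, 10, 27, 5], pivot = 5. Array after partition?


Elements <= 5 go left of pivot.
Result: [5, 27, 25, 10, 27, 25], pivot at index 0


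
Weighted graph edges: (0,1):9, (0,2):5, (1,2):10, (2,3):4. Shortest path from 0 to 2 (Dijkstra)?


Dijkstra from 0:
Distances: {0: 0, 1: 9, 2: 5, 3: 9}
Shortest distance to 2 = 5, path = [0, 2]


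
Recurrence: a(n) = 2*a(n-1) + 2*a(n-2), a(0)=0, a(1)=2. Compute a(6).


Build bottom-up:
...a(4)=32, a(5)=88, a(6)=2*88+2*32=240


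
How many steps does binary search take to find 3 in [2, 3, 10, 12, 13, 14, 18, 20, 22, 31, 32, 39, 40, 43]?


Search for 3:
[0,13] mid=6 arr[6]=18
[0,5] mid=2 arr[2]=10
[0,1] mid=0 arr[0]=2
[1,1] mid=1 arr[1]=3
Total: 4 comparisons


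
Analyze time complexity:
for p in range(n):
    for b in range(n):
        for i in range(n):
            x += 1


Per nesting level: O(n) * O(n) * O(n) = O(n^3)
Complexity: O(n^3)


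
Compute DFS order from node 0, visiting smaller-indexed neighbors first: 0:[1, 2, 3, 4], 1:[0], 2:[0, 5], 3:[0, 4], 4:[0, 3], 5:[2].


DFS stack-based: start with [0]
Visit order: [0, 1, 2, 5, 3, 4]


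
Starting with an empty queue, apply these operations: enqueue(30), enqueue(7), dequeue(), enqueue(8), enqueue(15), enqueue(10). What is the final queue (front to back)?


enqueue(30) -> [30]
enqueue(7) -> [30, 7]
dequeue() returns 30 -> [7]
enqueue(8) -> [7, 8]
enqueue(15) -> [7, 8, 15]
enqueue(10) -> [7, 8, 15, 10]
Final queue (front to back): [7, 8, 15, 10]


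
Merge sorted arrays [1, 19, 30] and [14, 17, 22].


Compare heads, take smaller each step.
Merged: [1, 14, 17, 19, 22, 30]


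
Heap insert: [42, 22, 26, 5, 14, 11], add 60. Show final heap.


Append 60: [42, 22, 26, 5, 14, 11, 60]
Bubble up: swap idx 6(60) with idx 2(26); swap idx 2(60) with idx 0(42)
Result: [60, 22, 42, 5, 14, 11, 26]


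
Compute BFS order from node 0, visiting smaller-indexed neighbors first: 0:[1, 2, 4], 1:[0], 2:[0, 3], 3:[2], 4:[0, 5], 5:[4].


BFS queue: start with [0]
Visit order: [0, 1, 2, 4, 3, 5]


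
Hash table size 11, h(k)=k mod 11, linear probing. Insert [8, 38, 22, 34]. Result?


Insertions: 8->slot 8; 38->slot 5; 22->slot 0; 34->slot 1
Table: [22, 34, None, None, None, 38, None, None, 8, None, None]


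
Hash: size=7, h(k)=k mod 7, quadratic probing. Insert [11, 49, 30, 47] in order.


Insertions: 11->slot 4; 49->slot 0; 30->slot 2; 47->slot 5
Table: [49, None, 30, None, 11, 47, None]


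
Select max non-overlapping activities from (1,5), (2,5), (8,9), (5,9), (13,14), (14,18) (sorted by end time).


Greedy: pick earliest-ending, then skip overlaps.
Selected (4 activities): [(1, 5), (8, 9), (13, 14), (14, 18)]


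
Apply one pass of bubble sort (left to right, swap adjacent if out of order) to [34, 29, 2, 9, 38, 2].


After one pass: [29, 2, 9, 34, 2, 38]


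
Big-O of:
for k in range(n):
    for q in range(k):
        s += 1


Per nesting level: O(n) * O(n) [triangular over k] = O(n^2)
Complexity: O(n^2)


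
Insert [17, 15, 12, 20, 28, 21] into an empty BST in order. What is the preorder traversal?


Root = 17; build tree by BST insertion.
Preorder traversal: [17, 15, 12, 20, 28, 21]


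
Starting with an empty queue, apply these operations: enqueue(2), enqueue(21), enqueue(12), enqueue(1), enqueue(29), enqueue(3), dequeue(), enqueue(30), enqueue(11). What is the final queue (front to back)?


enqueue(2) -> [2]
enqueue(21) -> [2, 21]
enqueue(12) -> [2, 21, 12]
enqueue(1) -> [2, 21, 12, 1]
enqueue(29) -> [2, 21, 12, 1, 29]
enqueue(3) -> [2, 21, 12, 1, 29, 3]
dequeue() returns 2 -> [21, 12, 1, 29, 3]
enqueue(30) -> [21, 12, 1, 29, 3, 30]
enqueue(11) -> [21, 12, 1, 29, 3, 30, 11]
Final queue (front to back): [21, 12, 1, 29, 3, 30, 11]


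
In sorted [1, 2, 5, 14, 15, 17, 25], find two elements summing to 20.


Two pointers: lo=0, hi=6
Found pair: (5, 15) summing to 20


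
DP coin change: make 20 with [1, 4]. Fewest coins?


dp[0]=0; dp[i]=1+min(dp[i-c] for c in coins)
...dp[15]=6, dp[16]=4, dp[17]=5, dp[18]=6, dp[19]=7, dp[20]=5
Minimum coins for 20 = 5


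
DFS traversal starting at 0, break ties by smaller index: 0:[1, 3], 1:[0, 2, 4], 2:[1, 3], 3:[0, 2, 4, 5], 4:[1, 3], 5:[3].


DFS stack-based: start with [0]
Visit order: [0, 1, 2, 3, 4, 5]


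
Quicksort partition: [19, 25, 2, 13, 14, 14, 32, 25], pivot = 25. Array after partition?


Elements <= 25 go left of pivot.
Result: [19, 25, 2, 13, 14, 14, 25, 32], pivot at index 6


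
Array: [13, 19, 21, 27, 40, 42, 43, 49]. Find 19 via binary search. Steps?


Search for 19:
[0,7] mid=3 arr[3]=27
[0,2] mid=1 arr[1]=19
Total: 2 comparisons


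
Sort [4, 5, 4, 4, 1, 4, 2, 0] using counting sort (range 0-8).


Count array: [1, 1, 1, 0, 4, 1, 0, 0, 0]
Reconstruct: [0, 1, 2, 4, 4, 4, 4, 5]


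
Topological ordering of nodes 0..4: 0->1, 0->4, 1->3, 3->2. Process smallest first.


Kahn's algorithm, process smallest node first
Order: [0, 1, 3, 2, 4]


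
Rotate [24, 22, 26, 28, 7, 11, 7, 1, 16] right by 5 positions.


Right rotate by 5: [7, 11, 7, 1, 16, 24, 22, 26, 28]


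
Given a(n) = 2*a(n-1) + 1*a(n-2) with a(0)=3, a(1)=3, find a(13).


Build bottom-up:
...a(11)=24357, a(12)=58803, a(13)=2*58803+1*24357=141963


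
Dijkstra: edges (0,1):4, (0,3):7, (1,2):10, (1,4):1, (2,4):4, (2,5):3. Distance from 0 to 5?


Dijkstra from 0:
Distances: {0: 0, 1: 4, 2: 9, 3: 7, 4: 5, 5: 12}
Shortest distance to 5 = 12, path = [0, 1, 4, 2, 5]


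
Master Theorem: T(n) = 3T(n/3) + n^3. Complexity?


a=3, b=3, c=3. log_3(3)=1 < c=3. Case 3: O(n^c) = O(n^3)
Complexity: O(n^3)


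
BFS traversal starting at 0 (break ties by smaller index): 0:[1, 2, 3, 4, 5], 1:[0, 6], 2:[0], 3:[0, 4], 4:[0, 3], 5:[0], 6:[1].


BFS queue: start with [0]
Visit order: [0, 1, 2, 3, 4, 5, 6]


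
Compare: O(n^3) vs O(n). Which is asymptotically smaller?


linear grows slower than cubic
O(n) is asymptotically smaller; O(n^3) grows faster


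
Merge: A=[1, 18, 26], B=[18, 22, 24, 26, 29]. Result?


Compare heads, take smaller each step.
Merged: [1, 18, 18, 22, 24, 26, 26, 29]


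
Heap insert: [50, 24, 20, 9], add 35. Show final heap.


Append 35: [50, 24, 20, 9, 35]
Bubble up: swap idx 4(35) with idx 1(24)
Result: [50, 35, 20, 9, 24]


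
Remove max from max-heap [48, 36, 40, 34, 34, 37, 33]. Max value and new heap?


Max = 48
Replace root with last, heapify down
Resulting heap: [40, 36, 37, 34, 34, 33]


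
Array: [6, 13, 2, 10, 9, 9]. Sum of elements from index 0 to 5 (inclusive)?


Prefix sums: [0, 6, 19, 21, 31, 40, 49]
Sum[0..5] = prefix[6] - prefix[0] = 49 - 0 = 49


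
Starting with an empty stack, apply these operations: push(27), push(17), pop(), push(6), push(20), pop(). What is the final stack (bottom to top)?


push(27) -> [27]
push(17) -> [27, 17]
pop() returns 17 -> [27]
push(6) -> [27, 6]
push(20) -> [27, 6, 20]
pop() returns 20 -> [27, 6]
Final stack (bottom to top): [27, 6]


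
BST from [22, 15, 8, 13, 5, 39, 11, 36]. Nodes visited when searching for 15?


BST root = 22
Search for 15: compare at each node
Path: [22, 15]


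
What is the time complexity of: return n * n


Analysis: constant-time operation, no loop
Complexity: O(1)


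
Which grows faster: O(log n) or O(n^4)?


logarithmic grows slower than quartic
O(log n) is asymptotically smaller; O(n^4) grows faster


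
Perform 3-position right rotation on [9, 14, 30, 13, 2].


Right rotate by 3: [30, 13, 2, 9, 14]


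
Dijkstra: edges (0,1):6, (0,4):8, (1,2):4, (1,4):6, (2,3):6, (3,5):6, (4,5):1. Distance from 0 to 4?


Dijkstra from 0:
Distances: {0: 0, 1: 6, 2: 10, 3: 15, 4: 8, 5: 9}
Shortest distance to 4 = 8, path = [0, 4]


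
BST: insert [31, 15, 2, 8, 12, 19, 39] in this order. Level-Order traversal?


Root = 31; build tree by BST insertion.
Level-Order traversal: [31, 15, 39, 2, 19, 8, 12]


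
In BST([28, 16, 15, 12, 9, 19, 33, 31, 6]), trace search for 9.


BST root = 28
Search for 9: compare at each node
Path: [28, 16, 15, 12, 9]


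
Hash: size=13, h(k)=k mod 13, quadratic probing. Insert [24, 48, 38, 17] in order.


Insertions: 24->slot 11; 48->slot 9; 38->slot 12; 17->slot 4
Table: [None, None, None, None, 17, None, None, None, None, 48, None, 24, 38]


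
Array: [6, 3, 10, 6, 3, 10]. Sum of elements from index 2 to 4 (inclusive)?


Prefix sums: [0, 6, 9, 19, 25, 28, 38]
Sum[2..4] = prefix[5] - prefix[2] = 28 - 9 = 19


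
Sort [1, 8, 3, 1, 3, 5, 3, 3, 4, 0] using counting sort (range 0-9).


Count array: [1, 2, 0, 4, 1, 1, 0, 0, 1, 0]
Reconstruct: [0, 1, 1, 3, 3, 3, 3, 4, 5, 8]


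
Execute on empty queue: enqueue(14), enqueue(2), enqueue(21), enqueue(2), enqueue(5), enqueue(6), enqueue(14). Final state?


enqueue(14) -> [14]
enqueue(2) -> [14, 2]
enqueue(21) -> [14, 2, 21]
enqueue(2) -> [14, 2, 21, 2]
enqueue(5) -> [14, 2, 21, 2, 5]
enqueue(6) -> [14, 2, 21, 2, 5, 6]
enqueue(14) -> [14, 2, 21, 2, 5, 6, 14]
Final queue (front to back): [14, 2, 21, 2, 5, 6, 14]


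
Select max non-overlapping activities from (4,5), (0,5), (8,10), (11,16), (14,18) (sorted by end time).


Greedy: pick earliest-ending, then skip overlaps.
Selected (3 activities): [(4, 5), (8, 10), (11, 16)]


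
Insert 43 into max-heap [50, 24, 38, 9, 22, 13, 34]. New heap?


Append 43: [50, 24, 38, 9, 22, 13, 34, 43]
Bubble up: swap idx 7(43) with idx 3(9); swap idx 3(43) with idx 1(24)
Result: [50, 43, 38, 24, 22, 13, 34, 9]


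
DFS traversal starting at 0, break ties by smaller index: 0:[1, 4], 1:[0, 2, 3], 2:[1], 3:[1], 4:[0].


DFS stack-based: start with [0]
Visit order: [0, 1, 2, 3, 4]


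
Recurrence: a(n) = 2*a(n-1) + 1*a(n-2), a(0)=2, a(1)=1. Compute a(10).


Build bottom-up:
...a(8)=746, a(9)=1801, a(10)=2*1801+1*746=4348


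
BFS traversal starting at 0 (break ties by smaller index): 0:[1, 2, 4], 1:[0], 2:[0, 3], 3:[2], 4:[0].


BFS queue: start with [0]
Visit order: [0, 1, 2, 4, 3]


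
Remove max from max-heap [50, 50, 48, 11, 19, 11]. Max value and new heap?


Max = 50
Replace root with last, heapify down
Resulting heap: [50, 19, 48, 11, 11]


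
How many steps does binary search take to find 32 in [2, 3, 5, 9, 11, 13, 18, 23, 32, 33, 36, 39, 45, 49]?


Search for 32:
[0,13] mid=6 arr[6]=18
[7,13] mid=10 arr[10]=36
[7,9] mid=8 arr[8]=32
Total: 3 comparisons


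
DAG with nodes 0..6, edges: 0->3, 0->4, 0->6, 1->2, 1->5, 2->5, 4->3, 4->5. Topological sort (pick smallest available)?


Kahn's algorithm, process smallest node first
Order: [0, 1, 2, 4, 3, 5, 6]


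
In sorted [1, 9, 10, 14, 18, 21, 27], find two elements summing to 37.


Two pointers: lo=0, hi=6
Found pair: (10, 27) summing to 37


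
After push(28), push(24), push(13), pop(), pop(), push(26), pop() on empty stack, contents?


push(28) -> [28]
push(24) -> [28, 24]
push(13) -> [28, 24, 13]
pop() returns 13 -> [28, 24]
pop() returns 24 -> [28]
push(26) -> [28, 26]
pop() returns 26 -> [28]
Final stack (bottom to top): [28]


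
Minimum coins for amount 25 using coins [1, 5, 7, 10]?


dp[0]=0; dp[i]=1+min(dp[i-c] for c in coins)
...dp[20]=2, dp[21]=3, dp[22]=3, dp[23]=4, dp[24]=3, dp[25]=3
Minimum coins for 25 = 3


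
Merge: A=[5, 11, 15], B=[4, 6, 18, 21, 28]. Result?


Compare heads, take smaller each step.
Merged: [4, 5, 6, 11, 15, 18, 21, 28]


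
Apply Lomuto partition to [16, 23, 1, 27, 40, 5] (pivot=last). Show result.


Elements <= 5 go left of pivot.
Result: [1, 5, 16, 27, 40, 23], pivot at index 1


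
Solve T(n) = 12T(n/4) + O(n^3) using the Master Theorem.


a=12, b=4, c=3. log_4(12)=1.792 < c=3. Case 3: O(n^c) = O(n^3)
Complexity: O(n^3)


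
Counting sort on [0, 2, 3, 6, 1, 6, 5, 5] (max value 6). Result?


Count array: [1, 1, 1, 1, 0, 2, 2]
Reconstruct: [0, 1, 2, 3, 5, 5, 6, 6]


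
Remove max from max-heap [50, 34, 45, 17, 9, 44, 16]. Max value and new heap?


Max = 50
Replace root with last, heapify down
Resulting heap: [45, 34, 44, 17, 9, 16]


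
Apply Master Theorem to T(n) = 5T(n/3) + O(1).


a=5, b=3, c=0. log_3(5)=1.465 > c=0. Case 1: O(n^log_b(a)) = O(n^1.465)
Complexity: O(n^1.465)


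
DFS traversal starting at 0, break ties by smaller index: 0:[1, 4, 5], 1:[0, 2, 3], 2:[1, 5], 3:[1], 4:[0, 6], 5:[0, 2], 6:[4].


DFS stack-based: start with [0]
Visit order: [0, 1, 2, 5, 3, 4, 6]


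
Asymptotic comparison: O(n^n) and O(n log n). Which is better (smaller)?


linearithmic grows slower than n^n
O(n log n) is asymptotically smaller; O(n^n) grows faster


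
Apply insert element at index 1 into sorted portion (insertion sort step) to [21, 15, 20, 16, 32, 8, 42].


After one pass: [15, 21, 20, 16, 32, 8, 42]


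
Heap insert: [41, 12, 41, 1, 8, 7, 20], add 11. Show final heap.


Append 11: [41, 12, 41, 1, 8, 7, 20, 11]
Bubble up: swap idx 7(11) with idx 3(1)
Result: [41, 12, 41, 11, 8, 7, 20, 1]


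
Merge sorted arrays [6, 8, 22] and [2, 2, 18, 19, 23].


Compare heads, take smaller each step.
Merged: [2, 2, 6, 8, 18, 19, 22, 23]


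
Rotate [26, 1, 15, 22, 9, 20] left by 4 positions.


Left rotate by 4: [9, 20, 26, 1, 15, 22]


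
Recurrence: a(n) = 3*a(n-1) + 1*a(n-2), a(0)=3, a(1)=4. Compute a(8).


Build bottom-up:
...a(6)=1767, a(7)=5836, a(8)=3*5836+1*1767=19275


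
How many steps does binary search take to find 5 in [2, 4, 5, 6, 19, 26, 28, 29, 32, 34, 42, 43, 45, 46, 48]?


Search for 5:
[0,14] mid=7 arr[7]=29
[0,6] mid=3 arr[3]=6
[0,2] mid=1 arr[1]=4
[2,2] mid=2 arr[2]=5
Total: 4 comparisons


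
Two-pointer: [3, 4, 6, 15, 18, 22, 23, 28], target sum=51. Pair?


Two pointers: lo=0, hi=7
Found pair: (23, 28) summing to 51


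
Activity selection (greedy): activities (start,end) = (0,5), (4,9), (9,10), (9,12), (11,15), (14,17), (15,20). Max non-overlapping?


Greedy: pick earliest-ending, then skip overlaps.
Selected (4 activities): [(0, 5), (9, 10), (11, 15), (15, 20)]


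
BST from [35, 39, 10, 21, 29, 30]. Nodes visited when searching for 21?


BST root = 35
Search for 21: compare at each node
Path: [35, 10, 21]


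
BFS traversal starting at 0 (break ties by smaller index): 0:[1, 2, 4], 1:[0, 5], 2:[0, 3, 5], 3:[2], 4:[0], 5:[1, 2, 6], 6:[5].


BFS queue: start with [0]
Visit order: [0, 1, 2, 4, 5, 3, 6]


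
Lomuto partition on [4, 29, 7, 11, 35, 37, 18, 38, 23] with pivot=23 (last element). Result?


Elements <= 23 go left of pivot.
Result: [4, 7, 11, 18, 23, 37, 29, 38, 35], pivot at index 4


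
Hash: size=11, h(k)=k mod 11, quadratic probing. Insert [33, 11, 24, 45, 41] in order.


Insertions: 33->slot 0; 11->slot 1; 24->slot 2; 45->slot 5; 41->slot 8
Table: [33, 11, 24, None, None, 45, None, None, 41, None, None]


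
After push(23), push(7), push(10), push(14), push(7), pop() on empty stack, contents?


push(23) -> [23]
push(7) -> [23, 7]
push(10) -> [23, 7, 10]
push(14) -> [23, 7, 10, 14]
push(7) -> [23, 7, 10, 14, 7]
pop() returns 7 -> [23, 7, 10, 14]
Final stack (bottom to top): [23, 7, 10, 14]


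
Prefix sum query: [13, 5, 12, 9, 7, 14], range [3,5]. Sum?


Prefix sums: [0, 13, 18, 30, 39, 46, 60]
Sum[3..5] = prefix[6] - prefix[3] = 60 - 30 = 30


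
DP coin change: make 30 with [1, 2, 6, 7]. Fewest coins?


dp[0]=0; dp[i]=1+min(dp[i-c] for c in coins)
...dp[25]=4, dp[26]=4, dp[27]=4, dp[28]=4, dp[29]=5, dp[30]=5
Minimum coins for 30 = 5


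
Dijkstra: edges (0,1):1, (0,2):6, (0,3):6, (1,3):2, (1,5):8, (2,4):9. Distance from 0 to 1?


Dijkstra from 0:
Distances: {0: 0, 1: 1, 2: 6, 3: 3, 4: 15, 5: 9}
Shortest distance to 1 = 1, path = [0, 1]


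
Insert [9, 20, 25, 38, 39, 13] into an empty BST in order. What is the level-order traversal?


Root = 9; build tree by BST insertion.
Level-Order traversal: [9, 20, 13, 25, 38, 39]


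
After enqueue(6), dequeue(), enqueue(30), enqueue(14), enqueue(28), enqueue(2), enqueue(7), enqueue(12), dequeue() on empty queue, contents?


enqueue(6) -> [6]
dequeue() returns 6 -> []
enqueue(30) -> [30]
enqueue(14) -> [30, 14]
enqueue(28) -> [30, 14, 28]
enqueue(2) -> [30, 14, 28, 2]
enqueue(7) -> [30, 14, 28, 2, 7]
enqueue(12) -> [30, 14, 28, 2, 7, 12]
dequeue() returns 30 -> [14, 28, 2, 7, 12]
Final queue (front to back): [14, 28, 2, 7, 12]


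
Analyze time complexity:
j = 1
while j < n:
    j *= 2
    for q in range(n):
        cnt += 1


Per nesting level: O(log n) * O(n) = O(n log n)
Complexity: O(n log n)


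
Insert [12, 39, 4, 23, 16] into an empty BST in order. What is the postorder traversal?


Root = 12; build tree by BST insertion.
Postorder traversal: [4, 16, 23, 39, 12]


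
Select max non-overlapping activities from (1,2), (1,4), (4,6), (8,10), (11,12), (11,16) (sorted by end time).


Greedy: pick earliest-ending, then skip overlaps.
Selected (4 activities): [(1, 2), (4, 6), (8, 10), (11, 12)]


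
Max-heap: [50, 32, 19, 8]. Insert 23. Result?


Append 23: [50, 32, 19, 8, 23]
Bubble up: no swaps needed
Result: [50, 32, 19, 8, 23]


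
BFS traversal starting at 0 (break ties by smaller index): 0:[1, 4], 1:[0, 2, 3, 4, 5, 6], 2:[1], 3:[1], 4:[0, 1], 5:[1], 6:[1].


BFS queue: start with [0]
Visit order: [0, 1, 4, 2, 3, 5, 6]


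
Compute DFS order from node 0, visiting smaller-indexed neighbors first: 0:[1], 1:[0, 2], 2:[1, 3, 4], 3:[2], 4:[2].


DFS stack-based: start with [0]
Visit order: [0, 1, 2, 3, 4]


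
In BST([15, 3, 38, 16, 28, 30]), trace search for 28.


BST root = 15
Search for 28: compare at each node
Path: [15, 38, 16, 28]


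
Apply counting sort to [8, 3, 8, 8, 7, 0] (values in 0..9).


Count array: [1, 0, 0, 1, 0, 0, 0, 1, 3, 0]
Reconstruct: [0, 3, 7, 8, 8, 8]


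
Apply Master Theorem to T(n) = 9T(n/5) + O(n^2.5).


a=9, b=5, c=2.5. log_5(9)=1.365 < c=2.5. Case 3: O(n^c) = O(n^2.500)
Complexity: O(n^2.500)


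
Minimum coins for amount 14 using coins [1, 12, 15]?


dp[0]=0; dp[i]=1+min(dp[i-c] for c in coins)
...dp[9]=9, dp[10]=10, dp[11]=11, dp[12]=1, dp[13]=2, dp[14]=3
Minimum coins for 14 = 3


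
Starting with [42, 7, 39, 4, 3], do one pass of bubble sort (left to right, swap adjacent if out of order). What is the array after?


After one pass: [7, 39, 4, 3, 42]


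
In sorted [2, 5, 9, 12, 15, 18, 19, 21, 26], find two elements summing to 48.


Two pointers: lo=0, hi=8
No pair sums to 48


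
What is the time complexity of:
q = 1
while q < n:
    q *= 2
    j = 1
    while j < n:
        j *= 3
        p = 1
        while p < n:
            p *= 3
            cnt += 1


Per nesting level: O(log n) * O(log n) * O(log n) = O((log n)^3)
Complexity: O((log n)^3)


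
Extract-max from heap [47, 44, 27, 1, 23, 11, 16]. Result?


Max = 47
Replace root with last, heapify down
Resulting heap: [44, 23, 27, 1, 16, 11]


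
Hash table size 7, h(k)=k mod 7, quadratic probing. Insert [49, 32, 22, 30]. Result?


Insertions: 49->slot 0; 32->slot 4; 22->slot 1; 30->slot 2
Table: [49, 22, 30, None, 32, None, None]


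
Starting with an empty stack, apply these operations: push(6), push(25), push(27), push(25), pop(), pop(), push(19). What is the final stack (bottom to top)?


push(6) -> [6]
push(25) -> [6, 25]
push(27) -> [6, 25, 27]
push(25) -> [6, 25, 27, 25]
pop() returns 25 -> [6, 25, 27]
pop() returns 27 -> [6, 25]
push(19) -> [6, 25, 19]
Final stack (bottom to top): [6, 25, 19]


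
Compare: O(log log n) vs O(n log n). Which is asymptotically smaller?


double-logarithmic grows slower than linearithmic
O(log log n) is asymptotically smaller; O(n log n) grows faster


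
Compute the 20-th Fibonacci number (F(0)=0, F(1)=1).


F(n)=F(n-1)+F(n-2)
...F(18)=2584, F(19)=4181, F(20)=6765


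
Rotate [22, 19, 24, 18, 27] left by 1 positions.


Left rotate by 1: [19, 24, 18, 27, 22]


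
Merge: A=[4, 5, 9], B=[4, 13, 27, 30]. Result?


Compare heads, take smaller each step.
Merged: [4, 4, 5, 9, 13, 27, 30]


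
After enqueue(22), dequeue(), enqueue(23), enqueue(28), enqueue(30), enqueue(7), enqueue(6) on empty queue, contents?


enqueue(22) -> [22]
dequeue() returns 22 -> []
enqueue(23) -> [23]
enqueue(28) -> [23, 28]
enqueue(30) -> [23, 28, 30]
enqueue(7) -> [23, 28, 30, 7]
enqueue(6) -> [23, 28, 30, 7, 6]
Final queue (front to back): [23, 28, 30, 7, 6]


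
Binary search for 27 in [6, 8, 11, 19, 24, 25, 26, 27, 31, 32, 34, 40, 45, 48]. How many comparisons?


Search for 27:
[0,13] mid=6 arr[6]=26
[7,13] mid=10 arr[10]=34
[7,9] mid=8 arr[8]=31
[7,7] mid=7 arr[7]=27
Total: 4 comparisons


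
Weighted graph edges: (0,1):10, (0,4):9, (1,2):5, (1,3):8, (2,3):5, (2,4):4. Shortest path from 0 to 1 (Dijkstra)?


Dijkstra from 0:
Distances: {0: 0, 1: 10, 2: 13, 3: 18, 4: 9}
Shortest distance to 1 = 10, path = [0, 1]


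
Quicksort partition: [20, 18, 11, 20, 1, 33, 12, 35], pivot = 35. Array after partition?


Elements <= 35 go left of pivot.
Result: [20, 18, 11, 20, 1, 33, 12, 35], pivot at index 7


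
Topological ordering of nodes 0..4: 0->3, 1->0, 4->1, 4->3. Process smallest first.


Kahn's algorithm, process smallest node first
Order: [2, 4, 1, 0, 3]


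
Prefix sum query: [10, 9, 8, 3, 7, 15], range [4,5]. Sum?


Prefix sums: [0, 10, 19, 27, 30, 37, 52]
Sum[4..5] = prefix[6] - prefix[4] = 52 - 30 = 22


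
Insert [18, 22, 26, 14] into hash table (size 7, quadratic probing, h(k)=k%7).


Insertions: 18->slot 4; 22->slot 1; 26->slot 5; 14->slot 0
Table: [14, 22, None, None, 18, 26, None]


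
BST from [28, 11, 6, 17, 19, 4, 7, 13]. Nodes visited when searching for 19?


BST root = 28
Search for 19: compare at each node
Path: [28, 11, 17, 19]


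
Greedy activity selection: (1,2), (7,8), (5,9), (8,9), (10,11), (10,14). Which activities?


Greedy: pick earliest-ending, then skip overlaps.
Selected (4 activities): [(1, 2), (7, 8), (8, 9), (10, 11)]


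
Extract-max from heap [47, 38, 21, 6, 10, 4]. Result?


Max = 47
Replace root with last, heapify down
Resulting heap: [38, 10, 21, 6, 4]


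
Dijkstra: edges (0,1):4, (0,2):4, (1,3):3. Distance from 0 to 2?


Dijkstra from 0:
Distances: {0: 0, 1: 4, 2: 4, 3: 7}
Shortest distance to 2 = 4, path = [0, 2]


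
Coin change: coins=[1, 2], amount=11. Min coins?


dp[0]=0; dp[i]=1+min(dp[i-c] for c in coins)
...dp[6]=3, dp[7]=4, dp[8]=4, dp[9]=5, dp[10]=5, dp[11]=6
Minimum coins for 11 = 6


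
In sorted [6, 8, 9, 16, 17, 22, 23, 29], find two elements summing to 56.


Two pointers: lo=0, hi=7
No pair sums to 56


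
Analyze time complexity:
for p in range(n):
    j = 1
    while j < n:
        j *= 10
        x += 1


Per nesting level: O(n) * O(log n) = O(n log n)
Complexity: O(n log n)


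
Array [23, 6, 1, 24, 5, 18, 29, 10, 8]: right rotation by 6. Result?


Right rotate by 6: [24, 5, 18, 29, 10, 8, 23, 6, 1]


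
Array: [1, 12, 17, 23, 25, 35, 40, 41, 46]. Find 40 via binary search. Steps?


Search for 40:
[0,8] mid=4 arr[4]=25
[5,8] mid=6 arr[6]=40
Total: 2 comparisons


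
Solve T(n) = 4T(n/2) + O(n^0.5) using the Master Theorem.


a=4, b=2, c=0.5. log_2(4)=2 > c=0.5. Case 1: O(n^log_b(a)) = O(n^2)
Complexity: O(n^2)


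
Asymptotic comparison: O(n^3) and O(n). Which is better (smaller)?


linear grows slower than cubic
O(n) is asymptotically smaller; O(n^3) grows faster


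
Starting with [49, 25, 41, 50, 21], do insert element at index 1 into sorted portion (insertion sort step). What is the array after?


After one pass: [25, 49, 41, 50, 21]


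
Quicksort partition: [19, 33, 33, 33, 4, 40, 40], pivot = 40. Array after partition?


Elements <= 40 go left of pivot.
Result: [19, 33, 33, 33, 4, 40, 40], pivot at index 6


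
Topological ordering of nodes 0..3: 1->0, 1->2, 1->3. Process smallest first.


Kahn's algorithm, process smallest node first
Order: [1, 0, 2, 3]


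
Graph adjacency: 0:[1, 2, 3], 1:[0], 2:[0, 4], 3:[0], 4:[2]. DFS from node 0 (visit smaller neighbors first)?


DFS stack-based: start with [0]
Visit order: [0, 1, 2, 4, 3]


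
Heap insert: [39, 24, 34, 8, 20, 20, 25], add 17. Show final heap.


Append 17: [39, 24, 34, 8, 20, 20, 25, 17]
Bubble up: swap idx 7(17) with idx 3(8)
Result: [39, 24, 34, 17, 20, 20, 25, 8]


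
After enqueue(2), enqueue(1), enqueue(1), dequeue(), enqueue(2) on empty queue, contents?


enqueue(2) -> [2]
enqueue(1) -> [2, 1]
enqueue(1) -> [2, 1, 1]
dequeue() returns 2 -> [1, 1]
enqueue(2) -> [1, 1, 2]
Final queue (front to back): [1, 1, 2]


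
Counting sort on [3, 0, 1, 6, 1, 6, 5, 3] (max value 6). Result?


Count array: [1, 2, 0, 2, 0, 1, 2]
Reconstruct: [0, 1, 1, 3, 3, 5, 6, 6]


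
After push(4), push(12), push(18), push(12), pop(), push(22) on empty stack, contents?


push(4) -> [4]
push(12) -> [4, 12]
push(18) -> [4, 12, 18]
push(12) -> [4, 12, 18, 12]
pop() returns 12 -> [4, 12, 18]
push(22) -> [4, 12, 18, 22]
Final stack (bottom to top): [4, 12, 18, 22]


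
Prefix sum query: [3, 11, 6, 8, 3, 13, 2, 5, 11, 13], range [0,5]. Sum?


Prefix sums: [0, 3, 14, 20, 28, 31, 44, 46, 51, 62, 75]
Sum[0..5] = prefix[6] - prefix[0] = 44 - 0 = 44


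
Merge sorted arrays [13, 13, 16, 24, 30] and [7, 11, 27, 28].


Compare heads, take smaller each step.
Merged: [7, 11, 13, 13, 16, 24, 27, 28, 30]


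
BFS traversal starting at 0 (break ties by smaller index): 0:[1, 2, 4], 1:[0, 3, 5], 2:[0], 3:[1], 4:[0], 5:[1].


BFS queue: start with [0]
Visit order: [0, 1, 2, 4, 3, 5]


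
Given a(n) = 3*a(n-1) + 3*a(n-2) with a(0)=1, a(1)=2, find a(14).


Build bottom-up:
...a(12)=5372001, a(13)=20366802, a(14)=3*20366802+3*5372001=77216409


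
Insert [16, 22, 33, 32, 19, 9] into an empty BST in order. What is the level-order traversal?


Root = 16; build tree by BST insertion.
Level-Order traversal: [16, 9, 22, 19, 33, 32]


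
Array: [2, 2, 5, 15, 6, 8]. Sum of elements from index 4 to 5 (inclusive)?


Prefix sums: [0, 2, 4, 9, 24, 30, 38]
Sum[4..5] = prefix[6] - prefix[4] = 38 - 24 = 14


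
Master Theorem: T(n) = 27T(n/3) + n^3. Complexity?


a=27, b=3, c=3. log_3(27)=3 = c=3. Case 2: O(n^c log n) = O(n^3 log n)
Complexity: O(n^3 log n)


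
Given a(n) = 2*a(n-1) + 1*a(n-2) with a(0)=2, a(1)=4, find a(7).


Build bottom-up:
...a(5)=140, a(6)=338, a(7)=2*338+1*140=816


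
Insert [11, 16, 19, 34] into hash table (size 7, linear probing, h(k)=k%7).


Insertions: 11->slot 4; 16->slot 2; 19->slot 5; 34->slot 6
Table: [None, None, 16, None, 11, 19, 34]


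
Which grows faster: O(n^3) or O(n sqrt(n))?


n^1.5 grows slower than cubic
O(n sqrt(n)) is asymptotically smaller; O(n^3) grows faster


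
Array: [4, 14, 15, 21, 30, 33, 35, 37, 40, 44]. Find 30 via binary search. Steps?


Search for 30:
[0,9] mid=4 arr[4]=30
Total: 1 comparisons


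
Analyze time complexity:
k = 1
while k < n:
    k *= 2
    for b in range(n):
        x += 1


Per nesting level: O(log n) * O(n) = O(n log n)
Complexity: O(n log n)


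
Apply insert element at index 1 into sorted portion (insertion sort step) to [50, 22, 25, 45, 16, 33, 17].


After one pass: [22, 50, 25, 45, 16, 33, 17]


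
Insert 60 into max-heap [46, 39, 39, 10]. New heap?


Append 60: [46, 39, 39, 10, 60]
Bubble up: swap idx 4(60) with idx 1(39); swap idx 1(60) with idx 0(46)
Result: [60, 46, 39, 10, 39]


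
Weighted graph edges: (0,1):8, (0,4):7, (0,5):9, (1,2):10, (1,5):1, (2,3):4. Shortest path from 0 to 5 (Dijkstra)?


Dijkstra from 0:
Distances: {0: 0, 1: 8, 2: 18, 3: 22, 4: 7, 5: 9}
Shortest distance to 5 = 9, path = [0, 5]


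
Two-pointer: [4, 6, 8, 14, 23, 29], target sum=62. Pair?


Two pointers: lo=0, hi=5
No pair sums to 62


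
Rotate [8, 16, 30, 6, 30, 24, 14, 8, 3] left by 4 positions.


Left rotate by 4: [30, 24, 14, 8, 3, 8, 16, 30, 6]


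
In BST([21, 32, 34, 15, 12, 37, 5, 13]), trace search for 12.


BST root = 21
Search for 12: compare at each node
Path: [21, 15, 12]


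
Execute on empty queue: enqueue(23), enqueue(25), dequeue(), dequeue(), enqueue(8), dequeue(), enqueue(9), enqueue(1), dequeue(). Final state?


enqueue(23) -> [23]
enqueue(25) -> [23, 25]
dequeue() returns 23 -> [25]
dequeue() returns 25 -> []
enqueue(8) -> [8]
dequeue() returns 8 -> []
enqueue(9) -> [9]
enqueue(1) -> [9, 1]
dequeue() returns 9 -> [1]
Final queue (front to back): [1]


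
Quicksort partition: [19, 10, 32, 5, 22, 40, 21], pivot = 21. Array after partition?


Elements <= 21 go left of pivot.
Result: [19, 10, 5, 21, 22, 40, 32], pivot at index 3


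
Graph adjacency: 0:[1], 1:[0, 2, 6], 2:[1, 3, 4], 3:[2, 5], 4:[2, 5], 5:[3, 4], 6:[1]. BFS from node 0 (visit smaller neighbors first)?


BFS queue: start with [0]
Visit order: [0, 1, 2, 6, 3, 4, 5]


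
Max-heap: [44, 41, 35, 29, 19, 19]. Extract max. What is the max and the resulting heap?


Max = 44
Replace root with last, heapify down
Resulting heap: [41, 29, 35, 19, 19]


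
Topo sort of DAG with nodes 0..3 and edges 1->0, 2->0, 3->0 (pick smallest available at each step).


Kahn's algorithm, process smallest node first
Order: [1, 2, 3, 0]


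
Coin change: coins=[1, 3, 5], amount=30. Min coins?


dp[0]=0; dp[i]=1+min(dp[i-c] for c in coins)
...dp[25]=5, dp[26]=6, dp[27]=7, dp[28]=6, dp[29]=7, dp[30]=6
Minimum coins for 30 = 6


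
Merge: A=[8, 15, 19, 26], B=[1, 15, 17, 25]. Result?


Compare heads, take smaller each step.
Merged: [1, 8, 15, 15, 17, 19, 25, 26]


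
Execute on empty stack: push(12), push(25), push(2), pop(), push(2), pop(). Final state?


push(12) -> [12]
push(25) -> [12, 25]
push(2) -> [12, 25, 2]
pop() returns 2 -> [12, 25]
push(2) -> [12, 25, 2]
pop() returns 2 -> [12, 25]
Final stack (bottom to top): [12, 25]


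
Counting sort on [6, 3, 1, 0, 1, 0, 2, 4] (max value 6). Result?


Count array: [2, 2, 1, 1, 1, 0, 1]
Reconstruct: [0, 0, 1, 1, 2, 3, 4, 6]


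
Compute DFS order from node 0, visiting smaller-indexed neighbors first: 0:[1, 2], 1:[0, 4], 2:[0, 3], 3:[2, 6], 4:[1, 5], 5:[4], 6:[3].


DFS stack-based: start with [0]
Visit order: [0, 1, 4, 5, 2, 3, 6]


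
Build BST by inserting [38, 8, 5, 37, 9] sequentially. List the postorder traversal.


Root = 38; build tree by BST insertion.
Postorder traversal: [5, 9, 37, 8, 38]


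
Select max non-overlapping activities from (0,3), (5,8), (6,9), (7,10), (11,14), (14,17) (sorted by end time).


Greedy: pick earliest-ending, then skip overlaps.
Selected (4 activities): [(0, 3), (5, 8), (11, 14), (14, 17)]


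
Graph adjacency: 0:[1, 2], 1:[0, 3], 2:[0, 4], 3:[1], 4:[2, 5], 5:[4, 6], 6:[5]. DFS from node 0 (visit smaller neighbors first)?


DFS stack-based: start with [0]
Visit order: [0, 1, 3, 2, 4, 5, 6]


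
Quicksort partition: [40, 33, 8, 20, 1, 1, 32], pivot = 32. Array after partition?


Elements <= 32 go left of pivot.
Result: [8, 20, 1, 1, 32, 33, 40], pivot at index 4


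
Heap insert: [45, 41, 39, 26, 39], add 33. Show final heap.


Append 33: [45, 41, 39, 26, 39, 33]
Bubble up: no swaps needed
Result: [45, 41, 39, 26, 39, 33]


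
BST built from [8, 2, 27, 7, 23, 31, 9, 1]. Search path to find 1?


BST root = 8
Search for 1: compare at each node
Path: [8, 2, 1]


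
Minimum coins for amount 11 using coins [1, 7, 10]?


dp[0]=0; dp[i]=1+min(dp[i-c] for c in coins)
...dp[6]=6, dp[7]=1, dp[8]=2, dp[9]=3, dp[10]=1, dp[11]=2
Minimum coins for 11 = 2


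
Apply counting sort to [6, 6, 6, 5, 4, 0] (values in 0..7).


Count array: [1, 0, 0, 0, 1, 1, 3, 0]
Reconstruct: [0, 4, 5, 6, 6, 6]


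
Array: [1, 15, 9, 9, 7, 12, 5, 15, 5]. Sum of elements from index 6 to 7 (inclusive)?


Prefix sums: [0, 1, 16, 25, 34, 41, 53, 58, 73, 78]
Sum[6..7] = prefix[8] - prefix[6] = 73 - 53 = 20


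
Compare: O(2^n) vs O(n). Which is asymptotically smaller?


linear grows slower than exponential
O(n) is asymptotically smaller; O(2^n) grows faster


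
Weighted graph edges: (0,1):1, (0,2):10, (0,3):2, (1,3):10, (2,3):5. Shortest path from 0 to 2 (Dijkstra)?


Dijkstra from 0:
Distances: {0: 0, 1: 1, 2: 7, 3: 2}
Shortest distance to 2 = 7, path = [0, 3, 2]
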